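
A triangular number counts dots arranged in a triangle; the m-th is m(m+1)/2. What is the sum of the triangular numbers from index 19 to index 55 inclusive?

28120

Σ i(i+1)/2 = (Σi² + Σi) / 2 over i = 19..55.
Σi = 1540 − 171 = 1369 and Σi² = 56980 − 2109 = 54871.
(1·54871 + 1·1369) / 2 = 56240/2 = 28120.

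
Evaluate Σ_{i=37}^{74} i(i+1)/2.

61864

Σ i(i+1)/2 = (Σi² + Σi) / 2 over i = 37..74.
Σi = 2775 − 666 = 2109 and Σi² = 137825 − 16206 = 121619.
(1·121619 + 1·2109) / 2 = 123728/2 = 61864.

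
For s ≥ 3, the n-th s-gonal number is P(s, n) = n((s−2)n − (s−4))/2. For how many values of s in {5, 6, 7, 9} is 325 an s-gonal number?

2

s = 5: P(5, 14) = 287 and P(5, 15) = 330; 325 is not s-gonal.
s = 6: P(6, 13) = 325. ✓
s = 7: P(7, 11) = 286 and P(7, 12) = 342; 325 is not s-gonal.
s = 9: P(9, 10) = 325. ✓
Hits: s ∈ {6, 9} → 2.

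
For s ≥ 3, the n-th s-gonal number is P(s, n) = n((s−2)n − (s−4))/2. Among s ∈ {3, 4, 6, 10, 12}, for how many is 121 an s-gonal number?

s = 3: P(3, 15) = 120 and P(3, 16) = 136; 121 is not s-gonal.
s = 4: P(4, 11) = 121. ✓
s = 6: P(6, 8) = 120 and P(6, 9) = 153; 121 is not s-gonal.
s = 10: P(10, 5) = 85 and P(10, 6) = 126; 121 is not s-gonal.
s = 12: P(12, 5) = 105 and P(12, 6) = 156; 121 is not s-gonal.
Hits: s ∈ {4} → 1.

1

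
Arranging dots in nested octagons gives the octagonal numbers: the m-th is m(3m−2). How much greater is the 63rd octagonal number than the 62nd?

373

Consecutive octagonal numbers differ by 6n − 5: here 6·63 − 5 = 373.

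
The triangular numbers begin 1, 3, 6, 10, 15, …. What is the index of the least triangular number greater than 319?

25

Solve n(n+1)/2 > 319 for integer n.
The largest n with value ≤ 319 is 24 (since 300 ≤ 319 < 325), so the first above is n = 25, value 325.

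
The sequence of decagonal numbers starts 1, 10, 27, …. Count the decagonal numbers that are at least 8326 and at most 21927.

29

The n-th decagonal number is n(4n−3).
Smallest index with value ≥ 8326: n = 46 (giving 8326).
Largest index with value ≤ 21927: n = 74 (giving 21682).
Indices 46 through 74: 29 terms.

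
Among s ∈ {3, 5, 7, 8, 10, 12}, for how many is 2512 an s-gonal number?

s = 3: P(3, 70) = 2485 and P(3, 71) = 2556; 2512 is not s-gonal.
s = 5: P(5, 41) = 2501 and P(5, 42) = 2625; 2512 is not s-gonal.
s = 7: P(7, 32) = 2512. ✓
s = 8: P(8, 29) = 2465 and P(8, 30) = 2640; 2512 is not s-gonal.
s = 10: P(10, 25) = 2425 and P(10, 26) = 2626; 2512 is not s-gonal.
s = 12: P(12, 22) = 2332 and P(12, 23) = 2553; 2512 is not s-gonal.
Hits: s ∈ {7} → 1.

1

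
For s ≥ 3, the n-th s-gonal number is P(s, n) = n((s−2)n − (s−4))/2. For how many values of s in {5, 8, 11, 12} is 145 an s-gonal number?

s = 5: P(5, 10) = 145. ✓
s = 8: P(8, 7) = 133 and P(8, 8) = 176; 145 is not s-gonal.
s = 11: P(11, 6) = 141 and P(11, 7) = 196; 145 is not s-gonal.
s = 12: P(12, 5) = 105 and P(12, 6) = 156; 145 is not s-gonal.
Hits: s ∈ {5} → 1.

1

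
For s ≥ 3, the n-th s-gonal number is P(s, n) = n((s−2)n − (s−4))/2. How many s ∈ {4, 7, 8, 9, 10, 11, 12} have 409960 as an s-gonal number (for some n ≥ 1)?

1

s = 4: P(4, 640) = 409600 and P(4, 641) = 410881; 409960 is not s-gonal.
s = 7: P(7, 405) = 409455 and P(7, 406) = 411481; 409960 is not s-gonal.
s = 8: P(8, 370) = 409960. ✓
s = 9: P(9, 342) = 408519 and P(9, 343) = 410914; 409960 is not s-gonal.
s = 10: P(10, 320) = 408640 and P(10, 321) = 411201; 409960 is not s-gonal.
s = 11: P(11, 302) = 409361 and P(11, 303) = 412080; 409960 is not s-gonal.
s = 12: P(12, 286) = 407836 and P(12, 287) = 410697; 409960 is not s-gonal.
Hits: s ∈ {8} → 1.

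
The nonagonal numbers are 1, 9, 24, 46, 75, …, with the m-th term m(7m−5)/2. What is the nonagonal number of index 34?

The 34th nonagonal number is n(7n−5)/2 with n = 34.
34·(7·34 − 5)/2 = 34·233/2 = 3961.

3961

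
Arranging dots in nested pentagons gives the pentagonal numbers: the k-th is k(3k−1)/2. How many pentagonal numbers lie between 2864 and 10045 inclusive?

39

The n-th pentagonal number is n(3n−1)/2.
Smallest index with value ≥ 2864: n = 44 (giving 2882).
Largest index with value ≤ 10045: n = 82 (giving 10045).
Indices 44 through 82: 39 terms.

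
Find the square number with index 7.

The 7th square number is n² with n = 7.
7² = 49.

49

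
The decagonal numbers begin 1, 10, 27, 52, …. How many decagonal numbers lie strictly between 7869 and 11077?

The n-th decagonal number is n(4n−3).
Smallest index with value > 7869: n = 45 (giving 7965).
Largest index with value < 11077: n = 52 (giving 10660).
Indices 45 through 52: 8 terms.

8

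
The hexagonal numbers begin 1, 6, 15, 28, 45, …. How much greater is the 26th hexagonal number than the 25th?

101

Consecutive hexagonal numbers differ by 4n − 3: here 4·26 − 3 = 101.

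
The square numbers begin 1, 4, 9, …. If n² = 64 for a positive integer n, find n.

We need n² = 64, so n = √64 = 8.

8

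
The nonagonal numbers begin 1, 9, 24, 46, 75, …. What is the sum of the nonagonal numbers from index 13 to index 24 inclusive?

14320

Σ i(7i−5)/2 = (7Σi² − 5Σi) / 2 over i = 13..24.
Σi = 300 − 78 = 222 and Σi² = 4900 − 650 = 4250.
(7·4250 − 5·222) / 2 = 28640/2 = 14320.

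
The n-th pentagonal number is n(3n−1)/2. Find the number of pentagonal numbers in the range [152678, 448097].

227

The n-th pentagonal number is n(3n−1)/2.
Smallest index with value ≥ 152678: n = 320 (giving 153440).
Largest index with value ≤ 448097: n = 546 (giving 446901).
Indices 320 through 546: 227 terms.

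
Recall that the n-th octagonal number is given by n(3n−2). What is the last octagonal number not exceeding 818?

Solve n(3n−2) ≤ 818 for integer n.
n = 16 gives 736 ≤ 818, while n = 17 gives 833 > 818; so the answer is 736.

736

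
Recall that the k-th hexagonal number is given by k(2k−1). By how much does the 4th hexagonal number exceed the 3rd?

13

Consecutive hexagonal numbers differ by 4n − 3: here 4·4 − 3 = 13.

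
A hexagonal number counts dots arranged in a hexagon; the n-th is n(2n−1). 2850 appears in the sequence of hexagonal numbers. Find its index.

38

Set n(2n−1) = 2850, giving 2n² − n − 2850 = 0.
The discriminant is 1 + 8·2850 = 22801, and √22801 = 151.
So n = (1 + 151) / 4 = 152/4 = 38.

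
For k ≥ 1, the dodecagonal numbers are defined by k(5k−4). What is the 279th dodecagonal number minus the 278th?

Consecutive dodecagonal numbers differ by 10n − 9: here 10·279 − 9 = 2781.

2781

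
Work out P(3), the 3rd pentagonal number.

12

The 3rd pentagonal number is n(3n−1)/2 with n = 3.
3·(3·3 − 1)/2 = 3·8/2 = 3·4 = 12.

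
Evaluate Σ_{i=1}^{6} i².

Σ_{i=1}^{6} i² = 6·7·13/6 = 91.

91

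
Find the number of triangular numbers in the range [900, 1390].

The n-th triangular number is n(n+1)/2.
Smallest index with value ≥ 900: n = 42 (giving 903).
Largest index with value ≤ 1390: n = 52 (giving 1378).
Indices 42 through 52: 11 terms.

11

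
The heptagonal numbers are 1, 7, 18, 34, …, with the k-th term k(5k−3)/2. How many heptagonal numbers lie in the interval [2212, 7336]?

24

The n-th heptagonal number is n(5n−3)/2.
Smallest index with value ≥ 2212: n = 31 (giving 2356).
Largest index with value ≤ 7336: n = 54 (giving 7209).
Indices 31 through 54: 24 terms.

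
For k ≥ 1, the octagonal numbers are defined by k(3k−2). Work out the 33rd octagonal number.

The 33rd octagonal number is n(3n−2) with n = 33.
33·(3·33 − 2) = 33·97 = 3201.

3201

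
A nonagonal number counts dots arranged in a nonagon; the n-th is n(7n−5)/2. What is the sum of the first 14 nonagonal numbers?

3290

Σ i(7i−5)/2 = (7Σi² − 5Σi) / 2 over i = 1..14.
Σi = 105 and Σi² = 1015.
(7·1015 − 5·105) / 2 = 6580/2 = 3290.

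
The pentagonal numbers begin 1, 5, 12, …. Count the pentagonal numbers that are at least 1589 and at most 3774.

18

The n-th pentagonal number is n(3n−1)/2.
Smallest index with value ≥ 1589: n = 33 (giving 1617).
Largest index with value ≤ 3774: n = 50 (giving 3725).
Indices 33 through 50: 18 terms.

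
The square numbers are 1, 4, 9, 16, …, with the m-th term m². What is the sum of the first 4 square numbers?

Σ_{i=1}^{4} i² = 4·5·9/6 = 30.

30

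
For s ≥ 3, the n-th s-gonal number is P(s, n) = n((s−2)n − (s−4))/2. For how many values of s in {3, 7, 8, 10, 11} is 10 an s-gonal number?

s = 3: P(3, 4) = 10. ✓
s = 7: P(7, 2) = 7 and P(7, 3) = 18; 10 is not s-gonal.
s = 8: P(8, 2) = 8 and P(8, 3) = 21; 10 is not s-gonal.
s = 10: P(10, 2) = 10. ✓
s = 11: P(11, 1) = 1 and P(11, 2) = 11; 10 is not s-gonal.
Hits: s ∈ {3, 10} → 2.

2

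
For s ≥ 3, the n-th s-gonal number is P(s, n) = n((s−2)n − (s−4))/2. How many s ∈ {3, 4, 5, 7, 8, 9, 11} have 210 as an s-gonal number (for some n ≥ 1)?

2

s = 3: P(3, 20) = 210. ✓
s = 4: P(4, 14) = 196 and P(4, 15) = 225; 210 is not s-gonal.
s = 5: P(5, 12) = 210. ✓
s = 7: P(7, 9) = 189 and P(7, 10) = 235; 210 is not s-gonal.
s = 8: P(8, 8) = 176 and P(8, 9) = 225; 210 is not s-gonal.
s = 9: P(9, 8) = 204 and P(9, 9) = 261; 210 is not s-gonal.
s = 11: P(11, 7) = 196 and P(11, 8) = 260; 210 is not s-gonal.
Hits: s ∈ {3, 5} → 2.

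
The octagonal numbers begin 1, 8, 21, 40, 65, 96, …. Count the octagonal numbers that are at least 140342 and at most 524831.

The n-th octagonal number is n(3n−2).
Smallest index with value ≥ 140342: n = 217 (giving 140833).
Largest index with value ≤ 524831: n = 418 (giving 523336).
Indices 217 through 418: 202 terms.

202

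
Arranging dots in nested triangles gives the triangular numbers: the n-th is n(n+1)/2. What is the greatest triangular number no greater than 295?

276

Solve n(n+1)/2 ≤ 295 for integer n.
n = 23 gives 276 ≤ 295, while n = 24 gives 300 > 295; so the answer is 276.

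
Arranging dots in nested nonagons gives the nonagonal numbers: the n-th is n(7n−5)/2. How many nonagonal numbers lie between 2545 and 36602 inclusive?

75

The n-th nonagonal number is n(7n−5)/2.
Smallest index with value ≥ 2545: n = 28 (giving 2674).
Largest index with value ≤ 36602: n = 102 (giving 36159).
Indices 28 through 102: 75 terms.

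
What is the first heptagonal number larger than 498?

Solve n(5n−3)/2 > 498 for integer n.
The largest n with value ≤ 498 is 14 (since 469 ≤ 498 < 540), so the first above is n = 15, value 540.

540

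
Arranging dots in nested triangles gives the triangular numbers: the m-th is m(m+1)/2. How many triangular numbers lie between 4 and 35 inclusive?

The n-th triangular number is n(n+1)/2.
Smallest index with value ≥ 4: n = 3 (giving 6).
Largest index with value ≤ 35: n = 7 (giving 28).
Indices 3 through 7: 5 terms.

5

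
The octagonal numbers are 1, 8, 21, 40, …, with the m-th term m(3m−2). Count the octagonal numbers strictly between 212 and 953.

The n-th octagonal number is n(3n−2).
Smallest index with value > 212: n = 9 (giving 225).
Largest index with value < 953: n = 18 (giving 936).
Indices 9 through 18: 10 terms.

10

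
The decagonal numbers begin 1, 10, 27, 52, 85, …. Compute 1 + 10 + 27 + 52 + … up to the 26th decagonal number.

Σ i(4i−3) = 4Σi² − 3Σi over i = 1..26.
Σi = 351 and Σi² = 6201.
4·6201 − 3·351 = 23751.

23751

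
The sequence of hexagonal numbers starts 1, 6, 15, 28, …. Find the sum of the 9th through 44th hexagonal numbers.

57378

Σ i(2i−1) = 2Σi² − Σi over i = 9..44.
Σi = 990 − 36 = 954 and Σi² = 29370 − 204 = 29166.
2·29166 − 1·954 = 57378.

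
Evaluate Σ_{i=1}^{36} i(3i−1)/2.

23976

Σ i(3i−1)/2 = (3Σi² − Σi) / 2 over i = 1..36.
Σi = 666 and Σi² = 16206.
(3·16206 − 1·666) / 2 = 47952/2 = 23976.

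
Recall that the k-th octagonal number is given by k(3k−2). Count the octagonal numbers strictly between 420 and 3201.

20

The n-th octagonal number is n(3n−2).
Smallest index with value > 420: n = 13 (giving 481).
Largest index with value < 3201: n = 32 (giving 3008).
Indices 13 through 32: 20 terms.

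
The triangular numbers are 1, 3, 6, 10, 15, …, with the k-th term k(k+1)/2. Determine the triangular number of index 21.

231

21·22/2 = 462/2 = 231.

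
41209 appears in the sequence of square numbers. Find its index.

203

We need n² = 41209, so n = √41209 = 203.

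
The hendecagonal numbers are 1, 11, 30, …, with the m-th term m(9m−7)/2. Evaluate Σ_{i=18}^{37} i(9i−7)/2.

Σ i(9i−7)/2 = (9Σi² − 7Σi) / 2 over i = 18..37.
Σi = 703 − 153 = 550 and Σi² = 17575 − 1785 = 15790.
(9·15790 − 7·550) / 2 = 138260/2 = 69130.

69130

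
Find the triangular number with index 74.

2775

The 74th triangular number is n(n+1)/2 with n = 74.
74·75/2 = 5550/2 = 2775.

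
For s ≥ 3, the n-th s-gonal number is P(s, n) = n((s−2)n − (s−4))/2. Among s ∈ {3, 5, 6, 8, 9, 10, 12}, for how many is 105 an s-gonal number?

2

s = 3: P(3, 14) = 105. ✓
s = 5: P(5, 8) = 92 and P(5, 9) = 117; 105 is not s-gonal.
s = 6: P(6, 7) = 91 and P(6, 8) = 120; 105 is not s-gonal.
s = 8: P(8, 6) = 96 and P(8, 7) = 133; 105 is not s-gonal.
s = 9: P(9, 5) = 75 and P(9, 6) = 111; 105 is not s-gonal.
s = 10: P(10, 5) = 85 and P(10, 6) = 126; 105 is not s-gonal.
s = 12: P(12, 5) = 105. ✓
Hits: s ∈ {3, 12} → 2.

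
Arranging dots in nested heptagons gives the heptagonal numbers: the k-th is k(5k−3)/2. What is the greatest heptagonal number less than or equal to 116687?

116316

Solve n(5n−3)/2 ≤ 116687 for integer n.
n = 216 gives 116316 ≤ 116687, while n = 217 gives 117397 > 116687; so the answer is 116316.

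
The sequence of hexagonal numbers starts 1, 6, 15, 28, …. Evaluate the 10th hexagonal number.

190

10·(2·10 − 1) = 10·19 = 190.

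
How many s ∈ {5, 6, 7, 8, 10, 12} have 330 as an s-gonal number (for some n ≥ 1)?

1

s = 5: P(5, 15) = 330. ✓
s = 6: P(6, 13) = 325 and P(6, 14) = 378; 330 is not s-gonal.
s = 7: P(7, 11) = 286 and P(7, 12) = 342; 330 is not s-gonal.
s = 8: P(8, 10) = 280 and P(8, 11) = 341; 330 is not s-gonal.
s = 10: P(10, 9) = 297 and P(10, 10) = 370; 330 is not s-gonal.
s = 12: P(12, 8) = 288 and P(12, 9) = 369; 330 is not s-gonal.
Hits: s ∈ {5} → 1.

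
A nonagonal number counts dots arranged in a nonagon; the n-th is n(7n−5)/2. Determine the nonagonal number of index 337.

396649

The 337th nonagonal number is n(7n−5)/2 with n = 337.
337·(7·337 − 5)/2 = 337·2354/2 = 337·1177 = 396649.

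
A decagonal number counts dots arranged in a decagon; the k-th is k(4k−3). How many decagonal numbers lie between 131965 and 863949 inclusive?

The n-th decagonal number is n(4n−3).
Smallest index with value ≥ 131965: n = 183 (giving 133407).
Largest index with value ≤ 863949: n = 465 (giving 863505).
Indices 183 through 465: 283 terms.

283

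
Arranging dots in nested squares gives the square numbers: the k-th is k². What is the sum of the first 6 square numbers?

91

Σ_{i=1}^{6} i² = 6·7·13/6 = 91.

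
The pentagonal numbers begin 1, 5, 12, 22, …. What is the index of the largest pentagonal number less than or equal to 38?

Solve n(3n−1)/2 ≤ 38 for integer n.
n = 5 gives 35 ≤ 38, while n = 6 gives 51 > 38; so the answer is index 5.

5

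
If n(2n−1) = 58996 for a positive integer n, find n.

Set n(2n−1) = 58996, giving 2n² − n − 58996 = 0.
The discriminant is 1 + 8·58996 = 471969, and √471969 = 687.
So n = (1 + 687) / 4 = 688/4 = 172.

172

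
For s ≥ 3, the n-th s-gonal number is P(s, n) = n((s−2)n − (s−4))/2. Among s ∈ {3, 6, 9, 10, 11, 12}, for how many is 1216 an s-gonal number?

s = 3: P(3, 48) = 1176 and P(3, 49) = 1225; 1216 is not s-gonal.
s = 6: P(6, 24) = 1128 and P(6, 25) = 1225; 1216 is not s-gonal.
s = 9: P(9, 19) = 1216. ✓
s = 10: P(10, 17) = 1105 and P(10, 18) = 1242; 1216 is not s-gonal.
s = 11: P(11, 16) = 1096 and P(11, 17) = 1241; 1216 is not s-gonal.
s = 12: P(12, 16) = 1216. ✓
Hits: s ∈ {9, 12} → 2.

2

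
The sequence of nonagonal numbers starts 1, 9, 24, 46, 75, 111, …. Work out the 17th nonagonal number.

969

17·(7·17 − 5)/2 = 17·114/2 = 17·57 = 969.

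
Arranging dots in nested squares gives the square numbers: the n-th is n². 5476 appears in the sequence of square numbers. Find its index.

We need n² = 5476, so n = √5476 = 74.
Check: 74² = 5476. ✓

74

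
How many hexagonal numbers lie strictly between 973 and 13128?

The n-th hexagonal number is n(2n−1).
Smallest index with value > 973: n = 23 (giving 1035).
Largest index with value < 13128: n = 81 (giving 13041).
Indices 23 through 81: 59 terms.

59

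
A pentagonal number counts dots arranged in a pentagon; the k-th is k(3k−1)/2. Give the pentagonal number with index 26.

1001

The 26th pentagonal number is n(3n−1)/2 with n = 26.
26·(3·26 − 1)/2 = 26·77/2 = 1001.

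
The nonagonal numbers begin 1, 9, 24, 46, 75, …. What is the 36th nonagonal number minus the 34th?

36·(7·36 − 5)/2 = 4446 and 34·(7·34 − 5)/2 = 3961.
Difference: 4446 − 3961 = 485.

485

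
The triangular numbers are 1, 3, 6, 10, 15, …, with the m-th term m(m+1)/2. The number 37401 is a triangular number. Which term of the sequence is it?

Set n(n+1)/2 = 37401, giving n² + n − 74802 = 0.
The discriminant is 1 + 8·37401 = 299209, and √299209 = 547.
So n = (-1 + 547) / 2 = 546/2 = 273.

273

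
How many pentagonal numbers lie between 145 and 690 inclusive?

12

The n-th pentagonal number is n(3n−1)/2.
Smallest index with value ≥ 145: n = 10 (giving 145).
Largest index with value ≤ 690: n = 21 (giving 651).
Indices 10 through 21: 12 terms.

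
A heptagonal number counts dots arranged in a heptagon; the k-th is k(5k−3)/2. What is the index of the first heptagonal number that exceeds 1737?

27

Solve n(5n−3)/2 > 1737 for integer n.
The largest n with value ≤ 1737 is 26 (since 1651 ≤ 1737 < 1782), so the first above is n = 27, value 1782.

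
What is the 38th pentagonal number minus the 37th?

112

Consecutive pentagonal numbers differ by 3n − 2: here 3·38 − 2 = 112.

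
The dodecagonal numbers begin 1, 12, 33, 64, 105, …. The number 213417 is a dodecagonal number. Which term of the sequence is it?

Set n(5n−4) = 213417, giving 5n² − 4n − 213417 = 0.
The discriminant is 16 + 20·213417 = 4268356, and √4268356 = 2066.
So n = (4 + 2066) / 10 = 2070/10 = 207.

207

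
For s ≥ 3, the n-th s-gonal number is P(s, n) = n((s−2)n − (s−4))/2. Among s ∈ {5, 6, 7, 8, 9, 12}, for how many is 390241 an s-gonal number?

s = 5: P(5, 510) = 389895 and P(5, 511) = 391426; 390241 is not s-gonal.
s = 6: P(6, 441) = 388521 and P(6, 442) = 390286; 390241 is not s-gonal.
s = 7: P(7, 395) = 389470 and P(7, 396) = 391446; 390241 is not s-gonal.
s = 8: P(8, 361) = 390241. ✓
s = 9: P(9, 334) = 389611 and P(9, 335) = 391950; 390241 is not s-gonal.
s = 12: P(12, 279) = 388089 and P(12, 280) = 390880; 390241 is not s-gonal.
Hits: s ∈ {8} → 1.

1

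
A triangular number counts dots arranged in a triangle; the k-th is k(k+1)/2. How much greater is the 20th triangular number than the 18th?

20·21/2 = 210 and 18·19/2 = 171.
Difference: 210 − 171 = 39.

39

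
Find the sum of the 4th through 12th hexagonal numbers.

Σ i(2i−1) = 2Σi² − Σi over i = 4..12.
Σi = 78 − 6 = 72 and Σi² = 650 − 14 = 636.
2·636 − 1·72 = 1200.

1200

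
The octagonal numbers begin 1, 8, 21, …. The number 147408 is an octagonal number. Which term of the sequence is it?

Set n(3n−2) = 147408, giving 3n² − 2n − 147408 = 0.
So n = (2 + 1330) / 6 = 1332/6 = 222.
Check: 222·(3·222 − 2) = 147408. ✓

222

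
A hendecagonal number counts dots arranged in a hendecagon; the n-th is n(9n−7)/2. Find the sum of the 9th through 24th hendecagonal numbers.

Σ i(9i−7)/2 = (9Σi² − 7Σi) / 2 over i = 9..24.
Σi = 300 − 36 = 264 and Σi² = 4900 − 204 = 4696.
(9·4696 − 7·264) / 2 = 40416/2 = 20208.

20208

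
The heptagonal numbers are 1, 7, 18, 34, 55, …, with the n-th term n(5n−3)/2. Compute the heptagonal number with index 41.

4141

The 41st heptagonal number is n(5n−3)/2 with n = 41.
41·(5·41 − 3)/2 = 41·202/2 = 41·101 = 4141.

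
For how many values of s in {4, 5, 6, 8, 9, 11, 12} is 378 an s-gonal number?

1

s = 4: P(4, 19) = 361 and P(4, 20) = 400; 378 is not s-gonal.
s = 5: P(5, 16) = 376 and P(5, 17) = 425; 378 is not s-gonal.
s = 6: P(6, 14) = 378. ✓
s = 8: P(8, 11) = 341 and P(8, 12) = 408; 378 is not s-gonal.
s = 9: P(9, 10) = 325 and P(9, 11) = 396; 378 is not s-gonal.
s = 11: P(11, 9) = 333 and P(11, 10) = 415; 378 is not s-gonal.
s = 12: P(12, 9) = 369 and P(12, 10) = 460; 378 is not s-gonal.
Hits: s ∈ {6} → 1.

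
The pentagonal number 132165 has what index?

297

Set n(3n−1)/2 = 132165, giving 3n² − n − 264330 = 0.
The discriminant is 1 + 24·132165 = 3171961, and √3171961 = 1781.
So n = (1 + 1781) / 6 = 1782/6 = 297.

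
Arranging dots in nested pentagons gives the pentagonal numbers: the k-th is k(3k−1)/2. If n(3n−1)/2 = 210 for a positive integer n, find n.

12

Set n(3n−1)/2 = 210, giving 3n² − n − 420 = 0.
So n = (1 + 71) / 6 = 72/6 = 12.
Check: 12·(3·12 − 1)/2 = 210. ✓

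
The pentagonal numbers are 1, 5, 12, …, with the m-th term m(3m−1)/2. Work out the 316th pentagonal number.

149626

316·(3·316 − 1)/2 = 316·947/2 = 149626.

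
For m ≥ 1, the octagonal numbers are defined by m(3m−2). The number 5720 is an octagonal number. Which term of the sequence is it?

44

Set n(3n−2) = 5720, giving 3n² − 2n − 5720 = 0.
So n = (2 + 262) / 6 = 264/6 = 44.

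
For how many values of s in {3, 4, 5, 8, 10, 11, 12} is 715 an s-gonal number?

2

s = 3: P(3, 37) = 703 and P(3, 38) = 741; 715 is not s-gonal.
s = 4: P(4, 26) = 676 and P(4, 27) = 729; 715 is not s-gonal.
s = 5: P(5, 22) = 715. ✓
s = 8: P(8, 15) = 645 and P(8, 16) = 736; 715 is not s-gonal.
s = 10: P(10, 13) = 637 and P(10, 14) = 742; 715 is not s-gonal.
s = 11: P(11, 13) = 715. ✓
s = 12: P(12, 12) = 672 and P(12, 13) = 793; 715 is not s-gonal.
Hits: s ∈ {5, 11} → 2.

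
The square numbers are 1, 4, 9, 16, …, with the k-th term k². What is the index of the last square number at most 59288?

Solve n² ≤ 59288 for integer n.
n = 243 gives 59049 ≤ 59288, while n = 244 gives 59536 > 59288; so the answer is index 243.

243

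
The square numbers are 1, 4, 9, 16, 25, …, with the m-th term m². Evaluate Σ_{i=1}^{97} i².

Σ_{i=1}^{97} i² = 97·98·195/6 = 308945.

308945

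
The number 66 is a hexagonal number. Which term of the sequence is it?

Set n(2n−1) = 66, giving 2n² − n − 66 = 0.
So n = (1 + 23) / 4 = 24/4 = 6.

6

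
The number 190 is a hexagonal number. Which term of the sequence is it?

10

Set n(2n−1) = 190, giving 2n² − n − 190 = 0.
The discriminant is 1 + 8·190 = 1521, and √1521 = 39.
So n = (1 + 39) / 4 = 40/4 = 10.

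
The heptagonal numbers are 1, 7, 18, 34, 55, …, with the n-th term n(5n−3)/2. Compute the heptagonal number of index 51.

6426

The 51st heptagonal number is n(5n−3)/2 with n = 51.
51·(5·51 − 3)/2 = 51·252/2 = 51·126 = 6426.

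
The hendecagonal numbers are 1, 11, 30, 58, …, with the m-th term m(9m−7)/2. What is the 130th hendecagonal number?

130·(9·130 − 7)/2 = 130·1163/2 = 75595.

75595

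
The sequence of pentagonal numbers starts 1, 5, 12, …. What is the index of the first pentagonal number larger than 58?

7

Solve n(3n−1)/2 > 58 for integer n.
The largest n with value ≤ 58 is 6 (since 51 ≤ 58 < 70), so the first above is n = 7, value 70.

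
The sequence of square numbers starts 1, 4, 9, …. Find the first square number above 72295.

Solve n² > 72295 for integer n.
The largest n with value ≤ 72295 is 268 (since 71824 ≤ 72295 < 72361), so the first above is n = 269, value 72361.

72361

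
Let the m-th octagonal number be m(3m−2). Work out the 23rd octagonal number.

23·(3·23 − 2) = 23·67 = 1541.

1541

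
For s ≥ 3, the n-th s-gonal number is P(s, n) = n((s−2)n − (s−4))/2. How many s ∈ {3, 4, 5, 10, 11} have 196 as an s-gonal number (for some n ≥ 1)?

2

s = 3: P(3, 19) = 190 and P(3, 20) = 210; 196 is not s-gonal.
s = 4: P(4, 14) = 196. ✓
s = 5: P(5, 11) = 176 and P(5, 12) = 210; 196 is not s-gonal.
s = 10: P(10, 7) = 175 and P(10, 8) = 232; 196 is not s-gonal.
s = 11: P(11, 7) = 196. ✓
Hits: s ∈ {4, 11} → 2.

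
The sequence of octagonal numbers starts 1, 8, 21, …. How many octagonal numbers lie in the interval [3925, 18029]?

41

The n-th octagonal number is n(3n−2).
Smallest index with value ≥ 3925: n = 37 (giving 4033).
Largest index with value ≤ 18029: n = 77 (giving 17633).
Indices 37 through 77: 41 terms.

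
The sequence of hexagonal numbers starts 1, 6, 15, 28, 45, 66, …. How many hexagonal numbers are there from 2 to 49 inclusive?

The n-th hexagonal number is n(2n−1).
Smallest index with value ≥ 2: n = 2 (giving 6).
Largest index with value ≤ 49: n = 5 (giving 45).
Indices 2 through 5: 4 terms.

4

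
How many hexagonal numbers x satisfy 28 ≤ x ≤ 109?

The n-th hexagonal number is n(2n−1).
Smallest index with value ≥ 28: n = 4 (giving 28).
Largest index with value ≤ 109: n = 7 (giving 91).
Indices 4 through 7: 4 terms.

4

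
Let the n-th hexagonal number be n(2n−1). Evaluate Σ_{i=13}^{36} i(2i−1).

30524

Σ i(2i−1) = 2Σi² − Σi over i = 13..36.
Σi = 666 − 78 = 588 and Σi² = 16206 − 650 = 15556.
2·15556 − 1·588 = 30524.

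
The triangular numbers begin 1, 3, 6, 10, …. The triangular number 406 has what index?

28

Set n(n+1)/2 = 406, giving n² + n − 812 = 0.
The discriminant is 1 + 8·406 = 3249, and √3249 = 57.
So n = (-1 + 57) / 2 = 56/2 = 28.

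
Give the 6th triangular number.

The 6th triangular number is n(n+1)/2 with n = 6.
6·7/2 = 42/2 = 21.

21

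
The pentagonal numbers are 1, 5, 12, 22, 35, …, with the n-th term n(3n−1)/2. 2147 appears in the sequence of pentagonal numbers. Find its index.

Set n(3n−1)/2 = 2147, giving 3n² − n − 4294 = 0.
The discriminant is 1 + 24·2147 = 51529, and √51529 = 227.
So n = (1 + 227) / 6 = 228/6 = 38.
Check: 38·(3·38 − 1)/2 = 2147. ✓

38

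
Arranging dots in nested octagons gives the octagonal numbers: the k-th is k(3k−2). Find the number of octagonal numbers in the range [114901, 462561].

The n-th octagonal number is n(3n−2).
Smallest index with value ≥ 114901: n = 197 (giving 116033).
Largest index with value ≤ 462561: n = 393 (giving 462561).
Indices 197 through 393: 197 terms.

197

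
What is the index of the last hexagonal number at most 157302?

280

Solve n(2n−1) ≤ 157302 for integer n.
n = 280 gives 156520 ≤ 157302, while n = 281 gives 157641 > 157302; so the answer is index 280.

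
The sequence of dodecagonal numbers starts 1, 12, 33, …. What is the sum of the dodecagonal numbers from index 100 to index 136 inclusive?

2579566

Σ i(5i−4) = 5Σi² − 4Σi over i = 100..136.
Σi = 9316 − 4950 = 4366 and Σi² = 847756 − 328350 = 519406.
5·519406 − 4·4366 = 2579566.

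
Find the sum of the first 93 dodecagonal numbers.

Σ i(5i−4) = 5Σi² − 4Σi over i = 1..93.
Σi = 4371 and Σi² = 272459.
5·272459 − 4·4371 = 1344811.

1344811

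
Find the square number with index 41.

1681

The 41st square number is n² with n = 41.
41² = 1681.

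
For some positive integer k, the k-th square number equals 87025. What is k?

295

We need n² = 87025, so n = √87025 = 295.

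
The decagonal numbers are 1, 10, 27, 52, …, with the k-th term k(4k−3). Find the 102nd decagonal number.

41310

The 102nd decagonal number is n(4n−3) with n = 102.
102·(4·102 − 3) = 102·405 = 41310.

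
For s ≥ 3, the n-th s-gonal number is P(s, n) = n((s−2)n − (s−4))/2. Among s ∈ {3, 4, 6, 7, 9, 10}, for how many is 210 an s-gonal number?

s = 3: P(3, 20) = 210. ✓
s = 4: P(4, 14) = 196 and P(4, 15) = 225; 210 is not s-gonal.
s = 6: P(6, 10) = 190 and P(6, 11) = 231; 210 is not s-gonal.
s = 7: P(7, 9) = 189 and P(7, 10) = 235; 210 is not s-gonal.
s = 9: P(9, 8) = 204 and P(9, 9) = 261; 210 is not s-gonal.
s = 10: P(10, 7) = 175 and P(10, 8) = 232; 210 is not s-gonal.
Hits: s ∈ {3} → 1.

1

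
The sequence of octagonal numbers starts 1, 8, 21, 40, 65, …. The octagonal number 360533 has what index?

Set n(3n−2) = 360533, giving 3n² − 2n − 360533 = 0.
The discriminant is 4 + 12·360533 = 4326400, and √4326400 = 2080.
So n = (2 + 2080) / 6 = 2082/6 = 347.

347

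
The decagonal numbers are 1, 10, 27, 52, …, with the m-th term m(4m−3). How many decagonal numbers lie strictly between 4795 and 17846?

32

The n-th decagonal number is n(4n−3).
Smallest index with value > 4795: n = 36 (giving 5076).
Largest index with value < 17846: n = 67 (giving 17755).
Indices 36 through 67: 32 terms.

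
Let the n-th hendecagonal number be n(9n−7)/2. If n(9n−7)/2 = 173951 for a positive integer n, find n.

Set n(9n−7)/2 = 173951, giving 9n² − 7n − 347902 = 0.
The discriminant is 49 + 72·173951 = 12524521, and √12524521 = 3539.
So n = (7 + 3539) / 18 = 3546/18 = 197.
Check: 197·(9·197 − 7)/2 = 173951. ✓

197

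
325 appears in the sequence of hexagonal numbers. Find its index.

13

Set n(2n−1) = 325, giving 2n² − n − 325 = 0.
So n = (1 + 51) / 4 = 52/4 = 13.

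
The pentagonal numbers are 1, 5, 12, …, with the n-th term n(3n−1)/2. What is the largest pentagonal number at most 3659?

3577

Solve n(3n−1)/2 ≤ 3659 for integer n.
n = 49 gives 3577 ≤ 3659, while n = 50 gives 3725 > 3659; so the answer is 3577.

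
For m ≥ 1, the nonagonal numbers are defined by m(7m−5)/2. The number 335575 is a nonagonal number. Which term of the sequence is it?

310

Set n(7n−5)/2 = 335575, giving 7n² − 5n − 671150 = 0.
The discriminant is 25 + 56·335575 = 18792225, and √18792225 = 4335.
So n = (5 + 4335) / 14 = 4340/14 = 310.
Check: 310·(7·310 − 5)/2 = 335575. ✓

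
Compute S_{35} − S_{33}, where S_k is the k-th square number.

35² = 1225 and 33² = 1089.
Difference: 1225 − 1089 = 136.

136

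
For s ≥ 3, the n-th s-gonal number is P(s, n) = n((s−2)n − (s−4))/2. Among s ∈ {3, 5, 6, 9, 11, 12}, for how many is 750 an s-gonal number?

s = 3: P(3, 38) = 741 and P(3, 39) = 780; 750 is not s-gonal.
s = 5: P(5, 22) = 715 and P(5, 23) = 782; 750 is not s-gonal.
s = 6: P(6, 19) = 703 and P(6, 20) = 780; 750 is not s-gonal.
s = 9: P(9, 15) = 750. ✓
s = 11: P(11, 13) = 715 and P(11, 14) = 833; 750 is not s-gonal.
s = 12: P(12, 12) = 672 and P(12, 13) = 793; 750 is not s-gonal.
Hits: s ∈ {9} → 1.

1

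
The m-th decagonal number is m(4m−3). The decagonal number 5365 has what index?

37

Set n(4n−3) = 5365, giving 4n² − 3n − 5365 = 0.
The discriminant is 9 + 16·5365 = 85849, and √85849 = 293.
So n = (3 + 293) / 8 = 296/8 = 37.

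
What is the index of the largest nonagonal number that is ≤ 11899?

58

Solve n(7n−5)/2 ≤ 11899 for integer n.
n = 58 gives 11629 ≤ 11899, while n = 59 gives 12036 > 11899; so the answer is index 58.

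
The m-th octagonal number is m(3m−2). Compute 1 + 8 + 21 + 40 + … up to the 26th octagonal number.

17901

Σ i(3i−2) = 3Σi² − 2Σi over i = 1..26.
Σi = 351 and Σi² = 6201.
3·6201 − 2·351 = 17901.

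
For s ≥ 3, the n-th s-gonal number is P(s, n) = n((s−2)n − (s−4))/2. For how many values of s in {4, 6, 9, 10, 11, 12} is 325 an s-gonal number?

2

s = 4: P(4, 18) = 324 and P(4, 19) = 361; 325 is not s-gonal.
s = 6: P(6, 13) = 325. ✓
s = 9: P(9, 10) = 325. ✓
s = 10: P(10, 9) = 297 and P(10, 10) = 370; 325 is not s-gonal.
s = 11: P(11, 8) = 260 and P(11, 9) = 333; 325 is not s-gonal.
s = 12: P(12, 8) = 288 and P(12, 9) = 369; 325 is not s-gonal.
Hits: s ∈ {6, 9} → 2.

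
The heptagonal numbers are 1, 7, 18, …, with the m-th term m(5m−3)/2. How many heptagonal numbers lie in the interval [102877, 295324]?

141

The n-th heptagonal number is n(5n−3)/2.
Smallest index with value ≥ 102877: n = 204 (giving 103734).
Largest index with value ≤ 295324: n = 344 (giving 295324).
Indices 204 through 344: 141 terms.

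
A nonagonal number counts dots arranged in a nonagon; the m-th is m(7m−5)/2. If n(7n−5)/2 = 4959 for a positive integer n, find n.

Set n(7n−5)/2 = 4959, giving 7n² − 5n − 9918 = 0.
The discriminant is 25 + 56·4959 = 277729, and √277729 = 527.
So n = (5 + 527) / 14 = 532/14 = 38.

38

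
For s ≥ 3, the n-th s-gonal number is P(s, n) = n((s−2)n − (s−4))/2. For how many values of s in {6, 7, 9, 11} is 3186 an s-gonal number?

2

s = 6: P(6, 40) = 3160 and P(6, 41) = 3321; 3186 is not s-gonal.
s = 7: P(7, 36) = 3186. ✓
s = 9: P(9, 30) = 3075 and P(9, 31) = 3286; 3186 is not s-gonal.
s = 11: P(11, 27) = 3186. ✓
Hits: s ∈ {7, 11} → 2.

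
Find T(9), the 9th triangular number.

The 9th triangular number is n(n+1)/2 with n = 9.
9·10/2 = 90/2 = 45.

45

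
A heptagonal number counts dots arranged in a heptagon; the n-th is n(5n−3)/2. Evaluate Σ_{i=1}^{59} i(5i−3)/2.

Σ i(5i−3)/2 = (5Σi² − 3Σi) / 2 over i = 1..59.
Σi = 1770 and Σi² = 70210.
(5·70210 − 3·1770) / 2 = 345740/2 = 172870.

172870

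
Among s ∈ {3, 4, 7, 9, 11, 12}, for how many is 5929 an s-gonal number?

2

s = 3: P(3, 108) = 5886 and P(3, 109) = 5995; 5929 is not s-gonal.
s = 4: P(4, 77) = 5929. ✓
s = 7: P(7, 49) = 5929. ✓
s = 9: P(9, 41) = 5781 and P(9, 42) = 6069; 5929 is not s-gonal.
s = 11: P(11, 36) = 5706 and P(11, 37) = 6031; 5929 is not s-gonal.
s = 12: P(12, 34) = 5644 and P(12, 35) = 5985; 5929 is not s-gonal.
Hits: s ∈ {4, 7} → 2.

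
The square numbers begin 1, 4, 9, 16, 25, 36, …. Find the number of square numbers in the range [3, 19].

The n-th square number is n².
Smallest index with value ≥ 3: n = 2 (giving 4).
Largest index with value ≤ 19: n = 4 (giving 16).
Indices 2 through 4: 3 terms.

3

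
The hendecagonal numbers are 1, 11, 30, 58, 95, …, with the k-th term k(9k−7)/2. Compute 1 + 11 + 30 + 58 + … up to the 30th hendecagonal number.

Σ i(9i−7)/2 = (9Σi² − 7Σi) / 2 over i = 1..30.
Σi = 465 and Σi² = 9455.
(9·9455 − 7·465) / 2 = 81840/2 = 40920.

40920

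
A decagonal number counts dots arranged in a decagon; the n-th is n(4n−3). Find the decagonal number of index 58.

The 58th decagonal number is n(4n−3) with n = 58.
58·(4·58 − 3) = 58·229 = 13282.

13282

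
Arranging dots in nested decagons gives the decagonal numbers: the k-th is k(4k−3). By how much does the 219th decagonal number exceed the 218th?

Consecutive decagonal numbers differ by 8n − 7: here 8·219 − 7 = 1745.

1745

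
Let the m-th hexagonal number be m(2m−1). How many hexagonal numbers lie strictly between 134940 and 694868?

The n-th hexagonal number is n(2n−1).
Smallest index with value > 134940: n = 261 (giving 135981).
Largest index with value < 694868: n = 589 (giving 693253).
Indices 261 through 589: 329 terms.

329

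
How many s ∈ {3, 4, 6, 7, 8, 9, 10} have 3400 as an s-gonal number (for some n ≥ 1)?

s = 3: P(3, 81) = 3321 and P(3, 82) = 3403; 3400 is not s-gonal.
s = 4: P(4, 58) = 3364 and P(4, 59) = 3481; 3400 is not s-gonal.
s = 6: P(6, 41) = 3321 and P(6, 42) = 3486; 3400 is not s-gonal.
s = 7: P(7, 37) = 3367 and P(7, 38) = 3553; 3400 is not s-gonal.
s = 8: P(8, 34) = 3400. ✓
s = 9: P(9, 31) = 3286 and P(9, 32) = 3504; 3400 is not s-gonal.
s = 10: P(10, 29) = 3277 and P(10, 30) = 3510; 3400 is not s-gonal.
Hits: s ∈ {8} → 1.

1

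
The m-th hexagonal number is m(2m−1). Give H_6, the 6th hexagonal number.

66

The 6th hexagonal number is n(2n−1) with n = 6.
6·(2·6 − 1) = 6·11 = 66.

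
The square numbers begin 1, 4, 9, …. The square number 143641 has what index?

379

We need n² = 143641, so n = √143641 = 379.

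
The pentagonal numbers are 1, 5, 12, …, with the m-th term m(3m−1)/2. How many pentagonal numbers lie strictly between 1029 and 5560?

The n-th pentagonal number is n(3n−1)/2.
Smallest index with value > 1029: n = 27 (giving 1080).
Largest index with value < 5560: n = 61 (giving 5551).
Indices 27 through 61: 35 terms.

35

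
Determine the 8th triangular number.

The 8th triangular number is n(n+1)/2 with n = 8.
8·9/2 = 72/2 = 36.

36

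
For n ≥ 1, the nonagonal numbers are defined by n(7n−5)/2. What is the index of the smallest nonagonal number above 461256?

364

Solve n(7n−5)/2 > 461256 for integer n.
The largest n with value ≤ 461256 is 363 (since 460284 ≤ 461256 < 462826), so the first above is n = 364, value 462826.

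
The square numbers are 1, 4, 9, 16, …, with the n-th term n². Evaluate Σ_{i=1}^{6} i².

91

Σ_{i=1}^{6} i² = 6·7·13/6 = 91.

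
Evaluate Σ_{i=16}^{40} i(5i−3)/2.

51200

Σ i(5i−3)/2 = (5Σi² − 3Σi) / 2 over i = 16..40.
Σi = 820 − 120 = 700 and Σi² = 22140 − 1240 = 20900.
(5·20900 − 3·700) / 2 = 102400/2 = 51200.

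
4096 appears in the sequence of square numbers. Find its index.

64

We need n² = 4096, so n = √4096 = 64.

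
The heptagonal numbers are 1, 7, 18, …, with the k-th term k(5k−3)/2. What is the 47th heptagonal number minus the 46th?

Consecutive heptagonal numbers differ by 5n − 4: here 5·47 − 4 = 231.

231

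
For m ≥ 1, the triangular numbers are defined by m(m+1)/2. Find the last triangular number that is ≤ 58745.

58653

Solve n(n+1)/2 ≤ 58745 for integer n.
n = 342 gives 58653 ≤ 58745, while n = 343 gives 58996 > 58745; so the answer is 58653.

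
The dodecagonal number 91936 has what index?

Set n(5n−4) = 91936, giving 5n² − 4n − 91936 = 0.
The discriminant is 16 + 20·91936 = 1838736, and √1838736 = 1356.
So n = (4 + 1356) / 10 = 1360/10 = 136.

136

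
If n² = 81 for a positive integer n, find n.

9

We need n² = 81, so n = √81 = 9.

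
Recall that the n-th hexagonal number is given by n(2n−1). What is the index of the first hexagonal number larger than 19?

Solve n(2n−1) > 19 for integer n.
The largest n with value ≤ 19 is 3 (since 15 ≤ 19 < 28), so the first above is n = 4, value 28.

4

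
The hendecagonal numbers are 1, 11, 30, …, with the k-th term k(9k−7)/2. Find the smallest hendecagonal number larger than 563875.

565870

Solve n(9n−7)/2 > 563875 for integer n.
The largest n with value ≤ 563875 is 354 (since 562683 ≤ 563875 < 565870), so the first above is n = 355, value 565870.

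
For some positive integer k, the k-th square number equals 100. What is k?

10

We need n² = 100, so n = √100 = 10.
Check: 10² = 100. ✓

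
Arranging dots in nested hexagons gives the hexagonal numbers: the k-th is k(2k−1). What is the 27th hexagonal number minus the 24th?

27·(2·27 − 1) = 1431 and 24·(2·24 − 1) = 1128.
Difference: 1431 − 1128 = 303.

303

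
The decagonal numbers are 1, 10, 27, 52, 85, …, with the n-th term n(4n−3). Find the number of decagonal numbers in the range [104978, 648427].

241

The n-th decagonal number is n(4n−3).
Smallest index with value ≥ 104978: n = 163 (giving 105787).
Largest index with value ≤ 648427: n = 403 (giving 648427).
Indices 163 through 403: 241 terms.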